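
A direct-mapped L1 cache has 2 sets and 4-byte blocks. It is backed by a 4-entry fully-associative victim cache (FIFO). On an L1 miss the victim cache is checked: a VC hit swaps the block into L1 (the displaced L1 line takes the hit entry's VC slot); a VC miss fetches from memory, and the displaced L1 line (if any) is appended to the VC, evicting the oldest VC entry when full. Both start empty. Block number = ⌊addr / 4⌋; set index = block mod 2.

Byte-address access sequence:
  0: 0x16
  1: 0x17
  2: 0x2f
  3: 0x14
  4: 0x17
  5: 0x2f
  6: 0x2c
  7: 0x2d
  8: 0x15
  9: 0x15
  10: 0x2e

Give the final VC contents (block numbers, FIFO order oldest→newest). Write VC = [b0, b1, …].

0: 0x16 (blk 5, set 1) → MISS  vc=[]
1: 0x17 (blk 5, set 1) → L1-HIT  vc=[]
2: 0x2f (blk 11, set 1) → MISS  vc=[5]
3: 0x14 (blk 5, set 1) → VC-HIT  vc=[11]
4: 0x17 (blk 5, set 1) → L1-HIT  vc=[11]
5: 0x2f (blk 11, set 1) → VC-HIT  vc=[5]
6: 0x2c (blk 11, set 1) → L1-HIT  vc=[5]
7: 0x2d (blk 11, set 1) → L1-HIT  vc=[5]
8: 0x15 (blk 5, set 1) → VC-HIT  vc=[11]
9: 0x15 (blk 5, set 1) → L1-HIT  vc=[11]
10: 0x2e (blk 11, set 1) → VC-HIT  vc=[5]

VC = [5]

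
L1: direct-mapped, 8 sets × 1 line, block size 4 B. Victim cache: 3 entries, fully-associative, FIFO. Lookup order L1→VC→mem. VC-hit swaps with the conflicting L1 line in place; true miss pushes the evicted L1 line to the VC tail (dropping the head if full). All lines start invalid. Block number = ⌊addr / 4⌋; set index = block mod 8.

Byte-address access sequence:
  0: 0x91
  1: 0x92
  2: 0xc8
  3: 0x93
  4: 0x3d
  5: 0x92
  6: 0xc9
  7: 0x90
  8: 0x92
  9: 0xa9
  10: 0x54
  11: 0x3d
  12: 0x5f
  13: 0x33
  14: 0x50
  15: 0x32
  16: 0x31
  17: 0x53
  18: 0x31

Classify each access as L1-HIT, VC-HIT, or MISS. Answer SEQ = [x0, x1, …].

SEQ = [MISS, L1-HIT, MISS, L1-HIT, MISS, L1-HIT, L1-HIT, L1-HIT, L1-HIT, MISS, MISS, L1-HIT, MISS, MISS, MISS, VC-HIT, L1-HIT, VC-HIT, VC-HIT]

0: 0x91 (blk 36, set 4) → MISS  vc=[]
1: 0x92 (blk 36, set 4) → L1-HIT  vc=[]
2: 0xc8 (blk 50, set 2) → MISS  vc=[]
3: 0x93 (blk 36, set 4) → L1-HIT  vc=[]
4: 0x3d (blk 15, set 7) → MISS  vc=[]
5: 0x92 (blk 36, set 4) → L1-HIT  vc=[]
6: 0xc9 (blk 50, set 2) → L1-HIT  vc=[]
7: 0x90 (blk 36, set 4) → L1-HIT  vc=[]
8: 0x92 (blk 36, set 4) → L1-HIT  vc=[]
9: 0xa9 (blk 42, set 2) → MISS  vc=[50]
10: 0x54 (blk 21, set 5) → MISS  vc=[50]
11: 0x3d (blk 15, set 7) → L1-HIT  vc=[50]
12: 0x5f (blk 23, set 7) → MISS  vc=[50, 15]
13: 0x33 (blk 12, set 4) → MISS  vc=[50, 15, 36]
14: 0x50 (blk 20, set 4) → MISS  vc=[15, 36, 12]
15: 0x32 (blk 12, set 4) → VC-HIT  vc=[15, 36, 20]
16: 0x31 (blk 12, set 4) → L1-HIT  vc=[15, 36, 20]
17: 0x53 (blk 20, set 4) → VC-HIT  vc=[15, 36, 12]
18: 0x31 (blk 12, set 4) → VC-HIT  vc=[15, 36, 20]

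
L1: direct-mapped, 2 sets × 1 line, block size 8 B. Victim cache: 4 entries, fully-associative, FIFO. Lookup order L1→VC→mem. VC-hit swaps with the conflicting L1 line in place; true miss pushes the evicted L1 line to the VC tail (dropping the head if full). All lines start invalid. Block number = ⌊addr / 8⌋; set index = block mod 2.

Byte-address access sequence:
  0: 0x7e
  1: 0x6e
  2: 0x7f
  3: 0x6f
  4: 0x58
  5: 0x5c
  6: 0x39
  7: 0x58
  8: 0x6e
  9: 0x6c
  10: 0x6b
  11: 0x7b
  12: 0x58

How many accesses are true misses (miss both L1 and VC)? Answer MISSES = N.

MISSES = 4

#0 0x7e→b15/s1 MISS; vc=[]
#1 0x6e→b13/s1 MISS; vc=[15]
#2 0x7f→b15/s1 VC-HIT; vc=[13]
#3 0x6f→b13/s1 VC-HIT; vc=[15]
#4 0x58→b11/s1 MISS; vc=[15,13]
#5 0x5c→b11/s1 L1-HIT; vc=[15,13]
#6 0x39→b7/s1 MISS; vc=[15,13,11]
#7 0x58→b11/s1 VC-HIT; vc=[15,13,7]
#8 0x6e→b13/s1 VC-HIT; vc=[15,11,7]
#9 0x6c→b13/s1 L1-HIT; vc=[15,11,7]
#10 0x6b→b13/s1 L1-HIT; vc=[15,11,7]
#11 0x7b→b15/s1 VC-HIT; vc=[13,11,7]
#12 0x58→b11/s1 VC-HIT; vc=[13,15,7]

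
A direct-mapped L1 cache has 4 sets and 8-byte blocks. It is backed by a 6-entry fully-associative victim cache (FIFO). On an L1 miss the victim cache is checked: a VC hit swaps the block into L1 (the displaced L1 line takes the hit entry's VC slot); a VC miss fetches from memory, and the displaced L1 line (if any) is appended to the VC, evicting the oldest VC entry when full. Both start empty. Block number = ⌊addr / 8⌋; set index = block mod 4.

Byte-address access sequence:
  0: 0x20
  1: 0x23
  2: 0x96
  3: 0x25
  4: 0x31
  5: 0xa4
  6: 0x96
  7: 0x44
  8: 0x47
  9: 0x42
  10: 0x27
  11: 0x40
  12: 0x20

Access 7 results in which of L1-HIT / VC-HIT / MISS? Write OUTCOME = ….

#0 0x20→b4/s0 MISS; vc=[]
#1 0x23→b4/s0 L1-HIT; vc=[]
#2 0x96→b18/s2 MISS; vc=[]
#3 0x25→b4/s0 L1-HIT; vc=[]
#4 0x31→b6/s2 MISS; vc=[18]
#5 0xa4→b20/s0 MISS; vc=[18,4]
#6 0x96→b18/s2 VC-HIT; vc=[6,4]
#7 0x44→b8/s0 MISS; vc=[6,4,20]
#8 0x47→b8/s0 L1-HIT; vc=[6,4,20]
#9 0x42→b8/s0 L1-HIT; vc=[6,4,20]
#10 0x27→b4/s0 VC-HIT; vc=[6,8,20]
#11 0x40→b8/s0 VC-HIT; vc=[6,4,20]
#12 0x20→b4/s0 VC-HIT; vc=[6,8,20]

OUTCOME = MISS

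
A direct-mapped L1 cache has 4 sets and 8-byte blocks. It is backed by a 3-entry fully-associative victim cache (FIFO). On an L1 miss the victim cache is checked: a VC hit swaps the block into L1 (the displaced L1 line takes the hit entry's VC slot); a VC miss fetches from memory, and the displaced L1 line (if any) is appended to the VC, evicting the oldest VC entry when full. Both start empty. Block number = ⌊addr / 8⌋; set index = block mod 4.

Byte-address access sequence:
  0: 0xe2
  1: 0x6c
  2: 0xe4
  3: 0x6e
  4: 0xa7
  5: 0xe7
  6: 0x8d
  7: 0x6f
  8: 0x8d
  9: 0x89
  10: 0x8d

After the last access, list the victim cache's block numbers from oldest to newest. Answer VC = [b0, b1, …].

VC = [20, 13]

0: 0xe2 (blk 28, set 0) → MISS  vc=[]
1: 0x6c (blk 13, set 1) → MISS  vc=[]
2: 0xe4 (blk 28, set 0) → L1-HIT  vc=[]
3: 0x6e (blk 13, set 1) → L1-HIT  vc=[]
4: 0xa7 (blk 20, set 0) → MISS  vc=[28]
5: 0xe7 (blk 28, set 0) → VC-HIT  vc=[20]
6: 0x8d (blk 17, set 1) → MISS  vc=[20, 13]
7: 0x6f (blk 13, set 1) → VC-HIT  vc=[20, 17]
8: 0x8d (blk 17, set 1) → VC-HIT  vc=[20, 13]
9: 0x89 (blk 17, set 1) → L1-HIT  vc=[20, 13]
10: 0x8d (blk 17, set 1) → L1-HIT  vc=[20, 13]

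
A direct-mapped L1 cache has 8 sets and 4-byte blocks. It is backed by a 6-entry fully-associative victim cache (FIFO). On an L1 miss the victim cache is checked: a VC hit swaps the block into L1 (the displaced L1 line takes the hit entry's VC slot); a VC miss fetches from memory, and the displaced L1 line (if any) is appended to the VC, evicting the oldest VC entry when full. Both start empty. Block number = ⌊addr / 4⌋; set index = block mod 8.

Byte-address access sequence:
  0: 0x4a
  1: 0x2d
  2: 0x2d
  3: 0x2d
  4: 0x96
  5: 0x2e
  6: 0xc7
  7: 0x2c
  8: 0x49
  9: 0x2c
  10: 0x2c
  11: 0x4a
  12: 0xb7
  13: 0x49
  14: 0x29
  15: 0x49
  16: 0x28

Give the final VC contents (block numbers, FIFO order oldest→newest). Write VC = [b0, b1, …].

  [0] addr=0x4a blk=18 s=2: MISS | VC []
  [1] addr=0x2d blk=11 s=3: MISS | VC []
  [2] addr=0x2d blk=11 s=3: L1-HIT | VC []
  [3] addr=0x2d blk=11 s=3: L1-HIT | VC []
  [4] addr=0x96 blk=37 s=5: MISS | VC []
  [5] addr=0x2e blk=11 s=3: L1-HIT | VC []
  [6] addr=0xc7 blk=49 s=1: MISS | VC []
  [7] addr=0x2c blk=11 s=3: L1-HIT | VC []
  [8] addr=0x49 blk=18 s=2: L1-HIT | VC []
  [9] addr=0x2c blk=11 s=3: L1-HIT | VC []
  [10] addr=0x2c blk=11 s=3: L1-HIT | VC []
  [11] addr=0x4a blk=18 s=2: L1-HIT | VC []
  [12] addr=0xb7 blk=45 s=5: MISS | VC [37]
  [13] addr=0x49 blk=18 s=2: L1-HIT | VC [37]
  [14] addr=0x29 blk=10 s=2: MISS | VC [37, 18]
  [15] addr=0x49 blk=18 s=2: VC-HIT | VC [37, 10]
  [16] addr=0x28 blk=10 s=2: VC-HIT | VC [37, 18]

VC = [37, 18]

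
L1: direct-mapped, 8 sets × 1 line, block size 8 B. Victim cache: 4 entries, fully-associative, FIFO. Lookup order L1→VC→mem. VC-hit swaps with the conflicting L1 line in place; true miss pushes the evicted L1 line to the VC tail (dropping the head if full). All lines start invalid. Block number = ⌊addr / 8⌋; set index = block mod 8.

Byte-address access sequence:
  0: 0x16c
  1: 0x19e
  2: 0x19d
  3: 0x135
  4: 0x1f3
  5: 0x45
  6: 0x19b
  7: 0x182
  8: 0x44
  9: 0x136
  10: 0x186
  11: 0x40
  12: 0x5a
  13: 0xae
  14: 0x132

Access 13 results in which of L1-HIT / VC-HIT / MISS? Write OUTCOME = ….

0: 0x16c (blk 45, set 5) → MISS  vc=[]
1: 0x19e (blk 51, set 3) → MISS  vc=[]
2: 0x19d (blk 51, set 3) → L1-HIT  vc=[]
3: 0x135 (blk 38, set 6) → MISS  vc=[]
4: 0x1f3 (blk 62, set 6) → MISS  vc=[38]
5: 0x45 (blk 8, set 0) → MISS  vc=[38]
6: 0x19b (blk 51, set 3) → L1-HIT  vc=[38]
7: 0x182 (blk 48, set 0) → MISS  vc=[38, 8]
8: 0x44 (blk 8, set 0) → VC-HIT  vc=[38, 48]
9: 0x136 (blk 38, set 6) → VC-HIT  vc=[62, 48]
10: 0x186 (blk 48, set 0) → VC-HIT  vc=[62, 8]
11: 0x40 (blk 8, set 0) → VC-HIT  vc=[62, 48]
12: 0x5a (blk 11, set 3) → MISS  vc=[62, 48, 51]
13: 0xae (blk 21, set 5) → MISS  vc=[62, 48, 51, 45]
14: 0x132 (blk 38, set 6) → L1-HIT  vc=[62, 48, 51, 45]

OUTCOME = MISS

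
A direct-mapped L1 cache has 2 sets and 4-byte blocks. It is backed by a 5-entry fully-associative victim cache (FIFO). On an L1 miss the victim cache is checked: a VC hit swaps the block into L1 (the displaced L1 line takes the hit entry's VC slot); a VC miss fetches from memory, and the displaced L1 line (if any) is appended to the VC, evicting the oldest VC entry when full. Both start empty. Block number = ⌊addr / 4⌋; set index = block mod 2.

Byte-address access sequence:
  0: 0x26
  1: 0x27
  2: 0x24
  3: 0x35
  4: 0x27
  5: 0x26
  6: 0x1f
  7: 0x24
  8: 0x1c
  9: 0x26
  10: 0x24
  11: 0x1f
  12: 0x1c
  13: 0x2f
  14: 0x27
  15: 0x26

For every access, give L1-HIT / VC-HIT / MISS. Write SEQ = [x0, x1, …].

0: 0x26 (blk 9, set 1) → MISS  vc=[]
1: 0x27 (blk 9, set 1) → L1-HIT  vc=[]
2: 0x24 (blk 9, set 1) → L1-HIT  vc=[]
3: 0x35 (blk 13, set 1) → MISS  vc=[9]
4: 0x27 (blk 9, set 1) → VC-HIT  vc=[13]
5: 0x26 (blk 9, set 1) → L1-HIT  vc=[13]
6: 0x1f (blk 7, set 1) → MISS  vc=[13, 9]
7: 0x24 (blk 9, set 1) → VC-HIT  vc=[13, 7]
8: 0x1c (blk 7, set 1) → VC-HIT  vc=[13, 9]
9: 0x26 (blk 9, set 1) → VC-HIT  vc=[13, 7]
10: 0x24 (blk 9, set 1) → L1-HIT  vc=[13, 7]
11: 0x1f (blk 7, set 1) → VC-HIT  vc=[13, 9]
12: 0x1c (blk 7, set 1) → L1-HIT  vc=[13, 9]
13: 0x2f (blk 11, set 1) → MISS  vc=[13, 9, 7]
14: 0x27 (blk 9, set 1) → VC-HIT  vc=[13, 11, 7]
15: 0x26 (blk 9, set 1) → L1-HIT  vc=[13, 11, 7]

SEQ = [MISS, L1-HIT, L1-HIT, MISS, VC-HIT, L1-HIT, MISS, VC-HIT, VC-HIT, VC-HIT, L1-HIT, VC-HIT, L1-HIT, MISS, VC-HIT, L1-HIT]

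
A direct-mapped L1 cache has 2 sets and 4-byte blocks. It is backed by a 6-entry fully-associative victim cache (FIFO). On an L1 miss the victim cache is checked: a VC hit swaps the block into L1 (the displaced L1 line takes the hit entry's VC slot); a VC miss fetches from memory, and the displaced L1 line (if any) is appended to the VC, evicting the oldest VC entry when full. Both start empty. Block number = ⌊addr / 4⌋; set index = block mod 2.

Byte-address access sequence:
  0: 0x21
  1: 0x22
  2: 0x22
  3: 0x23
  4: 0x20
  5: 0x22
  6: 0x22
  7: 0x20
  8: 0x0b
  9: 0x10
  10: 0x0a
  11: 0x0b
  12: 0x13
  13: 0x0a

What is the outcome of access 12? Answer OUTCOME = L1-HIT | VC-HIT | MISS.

OUTCOME = VC-HIT

0: 0x21 (blk 8, set 0) → MISS  vc=[]
1: 0x22 (blk 8, set 0) → L1-HIT  vc=[]
2: 0x22 (blk 8, set 0) → L1-HIT  vc=[]
3: 0x23 (blk 8, set 0) → L1-HIT  vc=[]
4: 0x20 (blk 8, set 0) → L1-HIT  vc=[]
5: 0x22 (blk 8, set 0) → L1-HIT  vc=[]
6: 0x22 (blk 8, set 0) → L1-HIT  vc=[]
7: 0x20 (blk 8, set 0) → L1-HIT  vc=[]
8: 0xb (blk 2, set 0) → MISS  vc=[8]
9: 0x10 (blk 4, set 0) → MISS  vc=[8, 2]
10: 0xa (blk 2, set 0) → VC-HIT  vc=[8, 4]
11: 0xb (blk 2, set 0) → L1-HIT  vc=[8, 4]
12: 0x13 (blk 4, set 0) → VC-HIT  vc=[8, 2]
13: 0xa (blk 2, set 0) → VC-HIT  vc=[8, 4]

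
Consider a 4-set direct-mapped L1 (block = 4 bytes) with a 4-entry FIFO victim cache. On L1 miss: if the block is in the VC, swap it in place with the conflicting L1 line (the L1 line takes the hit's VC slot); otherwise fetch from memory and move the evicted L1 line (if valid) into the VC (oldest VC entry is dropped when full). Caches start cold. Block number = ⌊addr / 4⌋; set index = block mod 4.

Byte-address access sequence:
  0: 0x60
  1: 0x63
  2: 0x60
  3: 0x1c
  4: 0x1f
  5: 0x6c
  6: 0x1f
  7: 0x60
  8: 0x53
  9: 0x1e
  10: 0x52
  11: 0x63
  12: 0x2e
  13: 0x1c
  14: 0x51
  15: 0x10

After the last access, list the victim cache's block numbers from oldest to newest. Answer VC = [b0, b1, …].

VC = [27, 24, 11, 20]

#0 0x60→b24/s0 MISS; vc=[]
#1 0x63→b24/s0 L1-HIT; vc=[]
#2 0x60→b24/s0 L1-HIT; vc=[]
#3 0x1c→b7/s3 MISS; vc=[]
#4 0x1f→b7/s3 L1-HIT; vc=[]
#5 0x6c→b27/s3 MISS; vc=[7]
#6 0x1f→b7/s3 VC-HIT; vc=[27]
#7 0x60→b24/s0 L1-HIT; vc=[27]
#8 0x53→b20/s0 MISS; vc=[27,24]
#9 0x1e→b7/s3 L1-HIT; vc=[27,24]
#10 0x52→b20/s0 L1-HIT; vc=[27,24]
#11 0x63→b24/s0 VC-HIT; vc=[27,20]
#12 0x2e→b11/s3 MISS; vc=[27,20,7]
#13 0x1c→b7/s3 VC-HIT; vc=[27,20,11]
#14 0x51→b20/s0 VC-HIT; vc=[27,24,11]
#15 0x10→b4/s0 MISS; vc=[27,24,11,20]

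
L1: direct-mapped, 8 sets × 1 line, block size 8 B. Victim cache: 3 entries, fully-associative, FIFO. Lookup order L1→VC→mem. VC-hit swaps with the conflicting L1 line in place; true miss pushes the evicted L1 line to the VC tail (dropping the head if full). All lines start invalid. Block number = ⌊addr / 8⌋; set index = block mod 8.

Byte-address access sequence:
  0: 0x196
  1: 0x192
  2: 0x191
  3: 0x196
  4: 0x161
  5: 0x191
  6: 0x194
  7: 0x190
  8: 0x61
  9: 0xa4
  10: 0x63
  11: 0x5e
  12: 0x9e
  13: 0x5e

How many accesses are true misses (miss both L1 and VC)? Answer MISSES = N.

MISSES = 6

#0 0x196→b50/s2 MISS; vc=[]
#1 0x192→b50/s2 L1-HIT; vc=[]
#2 0x191→b50/s2 L1-HIT; vc=[]
#3 0x196→b50/s2 L1-HIT; vc=[]
#4 0x161→b44/s4 MISS; vc=[]
#5 0x191→b50/s2 L1-HIT; vc=[]
#6 0x194→b50/s2 L1-HIT; vc=[]
#7 0x190→b50/s2 L1-HIT; vc=[]
#8 0x61→b12/s4 MISS; vc=[44]
#9 0xa4→b20/s4 MISS; vc=[44,12]
#10 0x63→b12/s4 VC-HIT; vc=[44,20]
#11 0x5e→b11/s3 MISS; vc=[44,20]
#12 0x9e→b19/s3 MISS; vc=[44,20,11]
#13 0x5e→b11/s3 VC-HIT; vc=[44,20,19]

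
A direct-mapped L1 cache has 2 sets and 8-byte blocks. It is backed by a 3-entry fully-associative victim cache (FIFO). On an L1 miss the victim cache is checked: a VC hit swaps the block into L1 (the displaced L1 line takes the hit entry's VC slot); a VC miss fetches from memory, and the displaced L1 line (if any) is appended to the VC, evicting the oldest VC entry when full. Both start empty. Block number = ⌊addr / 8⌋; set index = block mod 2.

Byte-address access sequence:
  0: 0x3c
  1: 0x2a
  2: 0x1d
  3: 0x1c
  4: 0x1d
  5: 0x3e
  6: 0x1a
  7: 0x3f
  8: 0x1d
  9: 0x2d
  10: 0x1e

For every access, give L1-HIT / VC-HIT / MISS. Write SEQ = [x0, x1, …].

SEQ = [MISS, MISS, MISS, L1-HIT, L1-HIT, VC-HIT, VC-HIT, VC-HIT, VC-HIT, VC-HIT, VC-HIT]

#0 0x3c→b7/s1 MISS; vc=[]
#1 0x2a→b5/s1 MISS; vc=[7]
#2 0x1d→b3/s1 MISS; vc=[7,5]
#3 0x1c→b3/s1 L1-HIT; vc=[7,5]
#4 0x1d→b3/s1 L1-HIT; vc=[7,5]
#5 0x3e→b7/s1 VC-HIT; vc=[3,5]
#6 0x1a→b3/s1 VC-HIT; vc=[7,5]
#7 0x3f→b7/s1 VC-HIT; vc=[3,5]
#8 0x1d→b3/s1 VC-HIT; vc=[7,5]
#9 0x2d→b5/s1 VC-HIT; vc=[7,3]
#10 0x1e→b3/s1 VC-HIT; vc=[7,5]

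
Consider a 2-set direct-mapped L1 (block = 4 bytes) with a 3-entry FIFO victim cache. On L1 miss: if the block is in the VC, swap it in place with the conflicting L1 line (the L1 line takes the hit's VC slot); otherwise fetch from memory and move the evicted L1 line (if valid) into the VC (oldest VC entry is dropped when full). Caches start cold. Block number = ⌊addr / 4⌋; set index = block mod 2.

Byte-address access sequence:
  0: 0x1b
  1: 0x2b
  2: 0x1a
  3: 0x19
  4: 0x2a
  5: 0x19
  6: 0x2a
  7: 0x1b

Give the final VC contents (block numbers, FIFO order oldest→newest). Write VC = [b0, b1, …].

VC = [10]

0: 0x1b (blk 6, set 0) → MISS  vc=[]
1: 0x2b (blk 10, set 0) → MISS  vc=[6]
2: 0x1a (blk 6, set 0) → VC-HIT  vc=[10]
3: 0x19 (blk 6, set 0) → L1-HIT  vc=[10]
4: 0x2a (blk 10, set 0) → VC-HIT  vc=[6]
5: 0x19 (blk 6, set 0) → VC-HIT  vc=[10]
6: 0x2a (blk 10, set 0) → VC-HIT  vc=[6]
7: 0x1b (blk 6, set 0) → VC-HIT  vc=[10]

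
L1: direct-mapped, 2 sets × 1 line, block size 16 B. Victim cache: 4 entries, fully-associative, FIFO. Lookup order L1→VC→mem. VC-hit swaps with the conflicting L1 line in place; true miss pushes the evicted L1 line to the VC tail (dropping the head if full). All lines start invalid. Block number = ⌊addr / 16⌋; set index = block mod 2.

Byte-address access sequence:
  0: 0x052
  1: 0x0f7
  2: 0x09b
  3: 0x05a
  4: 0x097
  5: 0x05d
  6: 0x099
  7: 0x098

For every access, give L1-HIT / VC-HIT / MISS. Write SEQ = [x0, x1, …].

0: 0x52 (blk 5, set 1) → MISS  vc=[]
1: 0xf7 (blk 15, set 1) → MISS  vc=[5]
2: 0x9b (blk 9, set 1) → MISS  vc=[5, 15]
3: 0x5a (blk 5, set 1) → VC-HIT  vc=[9, 15]
4: 0x97 (blk 9, set 1) → VC-HIT  vc=[5, 15]
5: 0x5d (blk 5, set 1) → VC-HIT  vc=[9, 15]
6: 0x99 (blk 9, set 1) → VC-HIT  vc=[5, 15]
7: 0x98 (blk 9, set 1) → L1-HIT  vc=[5, 15]

SEQ = [MISS, MISS, MISS, VC-HIT, VC-HIT, VC-HIT, VC-HIT, L1-HIT]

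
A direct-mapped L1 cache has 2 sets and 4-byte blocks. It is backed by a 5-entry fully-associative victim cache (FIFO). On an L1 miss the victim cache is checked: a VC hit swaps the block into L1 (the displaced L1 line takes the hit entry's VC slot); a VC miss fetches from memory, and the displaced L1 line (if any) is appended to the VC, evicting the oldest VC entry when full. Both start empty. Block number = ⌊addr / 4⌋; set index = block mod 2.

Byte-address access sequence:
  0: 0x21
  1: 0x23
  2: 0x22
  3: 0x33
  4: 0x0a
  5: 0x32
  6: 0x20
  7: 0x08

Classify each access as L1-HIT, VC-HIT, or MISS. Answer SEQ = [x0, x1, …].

SEQ = [MISS, L1-HIT, L1-HIT, MISS, MISS, VC-HIT, VC-HIT, VC-HIT]

0: 0x21 (blk 8, set 0) → MISS  vc=[]
1: 0x23 (blk 8, set 0) → L1-HIT  vc=[]
2: 0x22 (blk 8, set 0) → L1-HIT  vc=[]
3: 0x33 (blk 12, set 0) → MISS  vc=[8]
4: 0xa (blk 2, set 0) → MISS  vc=[8, 12]
5: 0x32 (blk 12, set 0) → VC-HIT  vc=[8, 2]
6: 0x20 (blk 8, set 0) → VC-HIT  vc=[12, 2]
7: 0x8 (blk 2, set 0) → VC-HIT  vc=[12, 8]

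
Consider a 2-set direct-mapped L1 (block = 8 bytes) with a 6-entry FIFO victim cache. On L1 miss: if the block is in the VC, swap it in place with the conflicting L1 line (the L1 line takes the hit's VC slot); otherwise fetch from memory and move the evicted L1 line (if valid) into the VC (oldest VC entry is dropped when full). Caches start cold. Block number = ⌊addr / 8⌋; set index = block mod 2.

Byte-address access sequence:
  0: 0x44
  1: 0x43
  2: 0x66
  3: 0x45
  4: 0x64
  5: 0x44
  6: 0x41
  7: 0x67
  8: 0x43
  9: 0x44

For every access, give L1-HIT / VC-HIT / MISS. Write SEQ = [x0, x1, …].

SEQ = [MISS, L1-HIT, MISS, VC-HIT, VC-HIT, VC-HIT, L1-HIT, VC-HIT, VC-HIT, L1-HIT]

0: 0x44 (blk 8, set 0) → MISS  vc=[]
1: 0x43 (blk 8, set 0) → L1-HIT  vc=[]
2: 0x66 (blk 12, set 0) → MISS  vc=[8]
3: 0x45 (blk 8, set 0) → VC-HIT  vc=[12]
4: 0x64 (blk 12, set 0) → VC-HIT  vc=[8]
5: 0x44 (blk 8, set 0) → VC-HIT  vc=[12]
6: 0x41 (blk 8, set 0) → L1-HIT  vc=[12]
7: 0x67 (blk 12, set 0) → VC-HIT  vc=[8]
8: 0x43 (blk 8, set 0) → VC-HIT  vc=[12]
9: 0x44 (blk 8, set 0) → L1-HIT  vc=[12]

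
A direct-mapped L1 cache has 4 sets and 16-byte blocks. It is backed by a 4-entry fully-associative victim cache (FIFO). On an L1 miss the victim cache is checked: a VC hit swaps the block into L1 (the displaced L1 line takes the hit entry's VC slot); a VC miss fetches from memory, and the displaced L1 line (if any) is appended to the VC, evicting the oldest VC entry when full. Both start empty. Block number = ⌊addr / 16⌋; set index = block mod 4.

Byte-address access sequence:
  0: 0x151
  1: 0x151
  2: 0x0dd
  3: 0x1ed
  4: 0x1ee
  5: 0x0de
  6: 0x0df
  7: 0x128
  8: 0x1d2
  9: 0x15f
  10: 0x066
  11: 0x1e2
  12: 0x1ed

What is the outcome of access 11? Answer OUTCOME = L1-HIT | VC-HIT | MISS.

OUTCOME = VC-HIT

#0 0x151→b21/s1 MISS; vc=[]
#1 0x151→b21/s1 L1-HIT; vc=[]
#2 0xdd→b13/s1 MISS; vc=[21]
#3 0x1ed→b30/s2 MISS; vc=[21]
#4 0x1ee→b30/s2 L1-HIT; vc=[21]
#5 0xde→b13/s1 L1-HIT; vc=[21]
#6 0xdf→b13/s1 L1-HIT; vc=[21]
#7 0x128→b18/s2 MISS; vc=[21,30]
#8 0x1d2→b29/s1 MISS; vc=[21,30,13]
#9 0x15f→b21/s1 VC-HIT; vc=[29,30,13]
#10 0x66→b6/s2 MISS; vc=[29,30,13,18]
#11 0x1e2→b30/s2 VC-HIT; vc=[29,6,13,18]
#12 0x1ed→b30/s2 L1-HIT; vc=[29,6,13,18]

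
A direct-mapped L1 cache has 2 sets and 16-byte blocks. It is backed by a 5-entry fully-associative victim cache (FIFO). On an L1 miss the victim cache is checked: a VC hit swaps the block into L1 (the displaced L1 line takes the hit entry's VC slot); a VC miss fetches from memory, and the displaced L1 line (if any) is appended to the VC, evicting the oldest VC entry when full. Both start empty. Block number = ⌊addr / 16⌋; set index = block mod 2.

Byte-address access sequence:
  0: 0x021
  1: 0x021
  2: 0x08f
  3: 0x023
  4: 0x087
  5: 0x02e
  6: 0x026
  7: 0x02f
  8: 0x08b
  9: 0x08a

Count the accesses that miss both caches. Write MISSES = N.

MISSES = 2

#0 0x21→b2/s0 MISS; vc=[]
#1 0x21→b2/s0 L1-HIT; vc=[]
#2 0x8f→b8/s0 MISS; vc=[2]
#3 0x23→b2/s0 VC-HIT; vc=[8]
#4 0x87→b8/s0 VC-HIT; vc=[2]
#5 0x2e→b2/s0 VC-HIT; vc=[8]
#6 0x26→b2/s0 L1-HIT; vc=[8]
#7 0x2f→b2/s0 L1-HIT; vc=[8]
#8 0x8b→b8/s0 VC-HIT; vc=[2]
#9 0x8a→b8/s0 L1-HIT; vc=[2]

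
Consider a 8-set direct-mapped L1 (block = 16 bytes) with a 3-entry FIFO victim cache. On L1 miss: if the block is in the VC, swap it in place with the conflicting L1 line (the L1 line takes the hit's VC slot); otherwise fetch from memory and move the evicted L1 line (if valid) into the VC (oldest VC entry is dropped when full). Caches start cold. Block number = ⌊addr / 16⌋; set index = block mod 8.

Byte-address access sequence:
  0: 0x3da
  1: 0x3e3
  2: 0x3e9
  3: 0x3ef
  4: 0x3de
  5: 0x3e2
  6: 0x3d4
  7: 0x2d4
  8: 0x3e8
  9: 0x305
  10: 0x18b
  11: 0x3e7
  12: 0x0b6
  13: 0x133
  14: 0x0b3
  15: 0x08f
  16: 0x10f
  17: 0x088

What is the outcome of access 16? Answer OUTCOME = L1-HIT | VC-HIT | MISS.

#0 0x3da→b61/s5 MISS; vc=[]
#1 0x3e3→b62/s6 MISS; vc=[]
#2 0x3e9→b62/s6 L1-HIT; vc=[]
#3 0x3ef→b62/s6 L1-HIT; vc=[]
#4 0x3de→b61/s5 L1-HIT; vc=[]
#5 0x3e2→b62/s6 L1-HIT; vc=[]
#6 0x3d4→b61/s5 L1-HIT; vc=[]
#7 0x2d4→b45/s5 MISS; vc=[61]
#8 0x3e8→b62/s6 L1-HIT; vc=[61]
#9 0x305→b48/s0 MISS; vc=[61]
#10 0x18b→b24/s0 MISS; vc=[61,48]
#11 0x3e7→b62/s6 L1-HIT; vc=[61,48]
#12 0xb6→b11/s3 MISS; vc=[61,48]
#13 0x133→b19/s3 MISS; vc=[61,48,11]
#14 0xb3→b11/s3 VC-HIT; vc=[61,48,19]
#15 0x8f→b8/s0 MISS; vc=[48,19,24]
#16 0x10f→b16/s0 MISS; vc=[19,24,8]
#17 0x88→b8/s0 VC-HIT; vc=[19,24,16]

OUTCOME = MISS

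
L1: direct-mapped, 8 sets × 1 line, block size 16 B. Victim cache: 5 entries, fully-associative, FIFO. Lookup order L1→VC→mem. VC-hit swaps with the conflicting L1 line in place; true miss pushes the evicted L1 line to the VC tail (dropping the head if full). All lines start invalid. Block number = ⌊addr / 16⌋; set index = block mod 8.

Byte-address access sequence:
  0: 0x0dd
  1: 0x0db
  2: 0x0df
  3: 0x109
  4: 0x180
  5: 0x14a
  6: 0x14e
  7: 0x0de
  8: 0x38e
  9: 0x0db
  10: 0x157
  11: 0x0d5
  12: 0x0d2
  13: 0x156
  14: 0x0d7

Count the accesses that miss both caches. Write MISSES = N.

MISSES = 6

  [0] addr=0xdd blk=13 s=5: MISS | VC []
  [1] addr=0xdb blk=13 s=5: L1-HIT | VC []
  [2] addr=0xdf blk=13 s=5: L1-HIT | VC []
  [3] addr=0x109 blk=16 s=0: MISS | VC []
  [4] addr=0x180 blk=24 s=0: MISS | VC [16]
  [5] addr=0x14a blk=20 s=4: MISS | VC [16]
  [6] addr=0x14e blk=20 s=4: L1-HIT | VC [16]
  [7] addr=0xde blk=13 s=5: L1-HIT | VC [16]
  [8] addr=0x38e blk=56 s=0: MISS | VC [16, 24]
  [9] addr=0xdb blk=13 s=5: L1-HIT | VC [16, 24]
  [10] addr=0x157 blk=21 s=5: MISS | VC [16, 24, 13]
  [11] addr=0xd5 blk=13 s=5: VC-HIT | VC [16, 24, 21]
  [12] addr=0xd2 blk=13 s=5: L1-HIT | VC [16, 24, 21]
  [13] addr=0x156 blk=21 s=5: VC-HIT | VC [16, 24, 13]
  [14] addr=0xd7 blk=13 s=5: VC-HIT | VC [16, 24, 21]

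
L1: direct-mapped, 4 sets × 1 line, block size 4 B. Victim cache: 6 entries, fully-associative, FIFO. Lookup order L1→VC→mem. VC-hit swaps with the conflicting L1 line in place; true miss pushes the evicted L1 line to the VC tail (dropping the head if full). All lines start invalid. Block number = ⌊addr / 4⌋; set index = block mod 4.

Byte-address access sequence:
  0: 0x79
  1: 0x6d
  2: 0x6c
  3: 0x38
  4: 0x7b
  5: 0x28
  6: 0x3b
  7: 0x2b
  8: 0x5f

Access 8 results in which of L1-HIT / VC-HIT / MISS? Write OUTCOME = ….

#0 0x79→b30/s2 MISS; vc=[]
#1 0x6d→b27/s3 MISS; vc=[]
#2 0x6c→b27/s3 L1-HIT; vc=[]
#3 0x38→b14/s2 MISS; vc=[30]
#4 0x7b→b30/s2 VC-HIT; vc=[14]
#5 0x28→b10/s2 MISS; vc=[14,30]
#6 0x3b→b14/s2 VC-HIT; vc=[10,30]
#7 0x2b→b10/s2 VC-HIT; vc=[14,30]
#8 0x5f→b23/s3 MISS; vc=[14,30,27]

OUTCOME = MISS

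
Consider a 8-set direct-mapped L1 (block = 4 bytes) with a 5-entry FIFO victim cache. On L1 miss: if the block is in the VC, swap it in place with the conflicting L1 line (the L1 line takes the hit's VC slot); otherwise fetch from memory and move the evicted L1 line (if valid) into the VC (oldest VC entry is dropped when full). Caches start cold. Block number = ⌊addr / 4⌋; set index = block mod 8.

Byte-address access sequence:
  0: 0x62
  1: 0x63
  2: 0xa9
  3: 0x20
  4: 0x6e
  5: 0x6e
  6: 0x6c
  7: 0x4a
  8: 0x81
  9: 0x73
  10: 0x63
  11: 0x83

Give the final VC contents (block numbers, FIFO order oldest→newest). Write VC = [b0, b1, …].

0: 0x62 (blk 24, set 0) → MISS  vc=[]
1: 0x63 (blk 24, set 0) → L1-HIT  vc=[]
2: 0xa9 (blk 42, set 2) → MISS  vc=[]
3: 0x20 (blk 8, set 0) → MISS  vc=[24]
4: 0x6e (blk 27, set 3) → MISS  vc=[24]
5: 0x6e (blk 27, set 3) → L1-HIT  vc=[24]
6: 0x6c (blk 27, set 3) → L1-HIT  vc=[24]
7: 0x4a (blk 18, set 2) → MISS  vc=[24, 42]
8: 0x81 (blk 32, set 0) → MISS  vc=[24, 42, 8]
9: 0x73 (blk 28, set 4) → MISS  vc=[24, 42, 8]
10: 0x63 (blk 24, set 0) → VC-HIT  vc=[32, 42, 8]
11: 0x83 (blk 32, set 0) → VC-HIT  vc=[24, 42, 8]

VC = [24, 42, 8]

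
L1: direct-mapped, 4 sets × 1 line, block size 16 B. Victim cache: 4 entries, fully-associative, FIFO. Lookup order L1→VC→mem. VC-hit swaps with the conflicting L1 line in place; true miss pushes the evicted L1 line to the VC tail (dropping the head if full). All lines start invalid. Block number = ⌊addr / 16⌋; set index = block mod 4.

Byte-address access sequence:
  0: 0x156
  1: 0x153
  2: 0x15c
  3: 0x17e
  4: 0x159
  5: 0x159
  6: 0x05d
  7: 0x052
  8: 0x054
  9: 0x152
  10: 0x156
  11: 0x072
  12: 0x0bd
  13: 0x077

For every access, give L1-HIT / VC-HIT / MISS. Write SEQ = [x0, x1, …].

  [0] addr=0x156 blk=21 s=1: MISS | VC []
  [1] addr=0x153 blk=21 s=1: L1-HIT | VC []
  [2] addr=0x15c blk=21 s=1: L1-HIT | VC []
  [3] addr=0x17e blk=23 s=3: MISS | VC []
  [4] addr=0x159 blk=21 s=1: L1-HIT | VC []
  [5] addr=0x159 blk=21 s=1: L1-HIT | VC []
  [6] addr=0x5d blk=5 s=1: MISS | VC [21]
  [7] addr=0x52 blk=5 s=1: L1-HIT | VC [21]
  [8] addr=0x54 blk=5 s=1: L1-HIT | VC [21]
  [9] addr=0x152 blk=21 s=1: VC-HIT | VC [5]
  [10] addr=0x156 blk=21 s=1: L1-HIT | VC [5]
  [11] addr=0x72 blk=7 s=3: MISS | VC [5, 23]
  [12] addr=0xbd blk=11 s=3: MISS | VC [5, 23, 7]
  [13] addr=0x77 blk=7 s=3: VC-HIT | VC [5, 23, 11]

SEQ = [MISS, L1-HIT, L1-HIT, MISS, L1-HIT, L1-HIT, MISS, L1-HIT, L1-HIT, VC-HIT, L1-HIT, MISS, MISS, VC-HIT]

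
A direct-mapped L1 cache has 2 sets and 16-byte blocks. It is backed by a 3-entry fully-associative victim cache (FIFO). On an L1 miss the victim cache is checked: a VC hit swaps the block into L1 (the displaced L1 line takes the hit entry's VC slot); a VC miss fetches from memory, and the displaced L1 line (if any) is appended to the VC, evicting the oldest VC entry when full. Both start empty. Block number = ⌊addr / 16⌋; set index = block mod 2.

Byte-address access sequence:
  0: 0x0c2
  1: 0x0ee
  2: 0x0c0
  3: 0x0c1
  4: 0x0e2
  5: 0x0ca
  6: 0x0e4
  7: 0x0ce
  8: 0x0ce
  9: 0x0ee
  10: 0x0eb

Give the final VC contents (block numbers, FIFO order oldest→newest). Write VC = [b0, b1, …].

#0 0xc2→b12/s0 MISS; vc=[]
#1 0xee→b14/s0 MISS; vc=[12]
#2 0xc0→b12/s0 VC-HIT; vc=[14]
#3 0xc1→b12/s0 L1-HIT; vc=[14]
#4 0xe2→b14/s0 VC-HIT; vc=[12]
#5 0xca→b12/s0 VC-HIT; vc=[14]
#6 0xe4→b14/s0 VC-HIT; vc=[12]
#7 0xce→b12/s0 VC-HIT; vc=[14]
#8 0xce→b12/s0 L1-HIT; vc=[14]
#9 0xee→b14/s0 VC-HIT; vc=[12]
#10 0xeb→b14/s0 L1-HIT; vc=[12]

VC = [12]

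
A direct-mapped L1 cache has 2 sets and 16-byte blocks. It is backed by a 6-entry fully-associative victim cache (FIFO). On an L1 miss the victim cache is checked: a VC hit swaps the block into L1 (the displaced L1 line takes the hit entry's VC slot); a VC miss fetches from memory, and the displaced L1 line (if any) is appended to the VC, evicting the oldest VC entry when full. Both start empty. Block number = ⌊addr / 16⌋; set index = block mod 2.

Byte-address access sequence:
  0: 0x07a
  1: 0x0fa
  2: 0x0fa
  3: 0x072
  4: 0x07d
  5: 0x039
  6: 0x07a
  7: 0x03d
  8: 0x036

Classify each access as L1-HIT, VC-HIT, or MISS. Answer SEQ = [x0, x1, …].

  [0] addr=0x7a blk=7 s=1: MISS | VC []
  [1] addr=0xfa blk=15 s=1: MISS | VC [7]
  [2] addr=0xfa blk=15 s=1: L1-HIT | VC [7]
  [3] addr=0x72 blk=7 s=1: VC-HIT | VC [15]
  [4] addr=0x7d blk=7 s=1: L1-HIT | VC [15]
  [5] addr=0x39 blk=3 s=1: MISS | VC [15, 7]
  [6] addr=0x7a blk=7 s=1: VC-HIT | VC [15, 3]
  [7] addr=0x3d blk=3 s=1: VC-HIT | VC [15, 7]
  [8] addr=0x36 blk=3 s=1: L1-HIT | VC [15, 7]

SEQ = [MISS, MISS, L1-HIT, VC-HIT, L1-HIT, MISS, VC-HIT, VC-HIT, L1-HIT]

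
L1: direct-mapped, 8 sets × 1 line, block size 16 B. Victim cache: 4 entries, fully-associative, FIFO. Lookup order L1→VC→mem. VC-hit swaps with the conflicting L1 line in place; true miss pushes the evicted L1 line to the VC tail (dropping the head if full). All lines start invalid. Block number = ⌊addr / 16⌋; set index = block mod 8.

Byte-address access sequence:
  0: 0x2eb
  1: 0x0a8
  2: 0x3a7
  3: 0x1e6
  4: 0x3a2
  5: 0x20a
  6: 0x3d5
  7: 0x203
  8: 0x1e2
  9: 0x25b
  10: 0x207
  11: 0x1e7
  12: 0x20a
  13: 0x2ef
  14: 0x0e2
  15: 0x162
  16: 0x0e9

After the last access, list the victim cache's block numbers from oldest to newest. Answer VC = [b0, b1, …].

VC = [30, 61, 46, 22]

0: 0x2eb (blk 46, set 6) → MISS  vc=[]
1: 0xa8 (blk 10, set 2) → MISS  vc=[]
2: 0x3a7 (blk 58, set 2) → MISS  vc=[10]
3: 0x1e6 (blk 30, set 6) → MISS  vc=[10, 46]
4: 0x3a2 (blk 58, set 2) → L1-HIT  vc=[10, 46]
5: 0x20a (blk 32, set 0) → MISS  vc=[10, 46]
6: 0x3d5 (blk 61, set 5) → MISS  vc=[10, 46]
7: 0x203 (blk 32, set 0) → L1-HIT  vc=[10, 46]
8: 0x1e2 (blk 30, set 6) → L1-HIT  vc=[10, 46]
9: 0x25b (blk 37, set 5) → MISS  vc=[10, 46, 61]
10: 0x207 (blk 32, set 0) → L1-HIT  vc=[10, 46, 61]
11: 0x1e7 (blk 30, set 6) → L1-HIT  vc=[10, 46, 61]
12: 0x20a (blk 32, set 0) → L1-HIT  vc=[10, 46, 61]
13: 0x2ef (blk 46, set 6) → VC-HIT  vc=[10, 30, 61]
14: 0xe2 (blk 14, set 6) → MISS  vc=[10, 30, 61, 46]
15: 0x162 (blk 22, set 6) → MISS  vc=[30, 61, 46, 14]
16: 0xe9 (blk 14, set 6) → VC-HIT  vc=[30, 61, 46, 22]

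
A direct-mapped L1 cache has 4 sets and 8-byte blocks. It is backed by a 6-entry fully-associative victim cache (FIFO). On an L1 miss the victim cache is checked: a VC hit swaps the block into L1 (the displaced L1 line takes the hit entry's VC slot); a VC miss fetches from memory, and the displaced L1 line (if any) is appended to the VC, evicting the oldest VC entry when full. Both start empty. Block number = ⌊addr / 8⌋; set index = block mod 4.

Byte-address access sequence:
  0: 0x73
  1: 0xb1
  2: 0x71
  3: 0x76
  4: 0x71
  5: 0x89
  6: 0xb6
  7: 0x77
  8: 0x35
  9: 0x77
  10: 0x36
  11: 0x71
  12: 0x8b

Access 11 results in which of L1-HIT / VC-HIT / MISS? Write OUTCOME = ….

OUTCOME = VC-HIT

0: 0x73 (blk 14, set 2) → MISS  vc=[]
1: 0xb1 (blk 22, set 2) → MISS  vc=[14]
2: 0x71 (blk 14, set 2) → VC-HIT  vc=[22]
3: 0x76 (blk 14, set 2) → L1-HIT  vc=[22]
4: 0x71 (blk 14, set 2) → L1-HIT  vc=[22]
5: 0x89 (blk 17, set 1) → MISS  vc=[22]
6: 0xb6 (blk 22, set 2) → VC-HIT  vc=[14]
7: 0x77 (blk 14, set 2) → VC-HIT  vc=[22]
8: 0x35 (blk 6, set 2) → MISS  vc=[22, 14]
9: 0x77 (blk 14, set 2) → VC-HIT  vc=[22, 6]
10: 0x36 (blk 6, set 2) → VC-HIT  vc=[22, 14]
11: 0x71 (blk 14, set 2) → VC-HIT  vc=[22, 6]
12: 0x8b (blk 17, set 1) → L1-HIT  vc=[22, 6]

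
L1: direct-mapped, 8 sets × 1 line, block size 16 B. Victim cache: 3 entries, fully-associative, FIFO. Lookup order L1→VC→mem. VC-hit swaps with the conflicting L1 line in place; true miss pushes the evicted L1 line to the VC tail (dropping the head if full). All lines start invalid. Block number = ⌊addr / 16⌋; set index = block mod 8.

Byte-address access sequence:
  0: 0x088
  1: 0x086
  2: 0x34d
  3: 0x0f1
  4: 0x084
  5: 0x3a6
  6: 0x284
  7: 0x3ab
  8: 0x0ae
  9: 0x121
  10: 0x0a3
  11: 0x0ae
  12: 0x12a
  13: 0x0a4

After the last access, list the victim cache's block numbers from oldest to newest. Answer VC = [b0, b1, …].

VC = [8, 58, 18]

0: 0x88 (blk 8, set 0) → MISS  vc=[]
1: 0x86 (blk 8, set 0) → L1-HIT  vc=[]
2: 0x34d (blk 52, set 4) → MISS  vc=[]
3: 0xf1 (blk 15, set 7) → MISS  vc=[]
4: 0x84 (blk 8, set 0) → L1-HIT  vc=[]
5: 0x3a6 (blk 58, set 2) → MISS  vc=[]
6: 0x284 (blk 40, set 0) → MISS  vc=[8]
7: 0x3ab (blk 58, set 2) → L1-HIT  vc=[8]
8: 0xae (blk 10, set 2) → MISS  vc=[8, 58]
9: 0x121 (blk 18, set 2) → MISS  vc=[8, 58, 10]
10: 0xa3 (blk 10, set 2) → VC-HIT  vc=[8, 58, 18]
11: 0xae (blk 10, set 2) → L1-HIT  vc=[8, 58, 18]
12: 0x12a (blk 18, set 2) → VC-HIT  vc=[8, 58, 10]
13: 0xa4 (blk 10, set 2) → VC-HIT  vc=[8, 58, 18]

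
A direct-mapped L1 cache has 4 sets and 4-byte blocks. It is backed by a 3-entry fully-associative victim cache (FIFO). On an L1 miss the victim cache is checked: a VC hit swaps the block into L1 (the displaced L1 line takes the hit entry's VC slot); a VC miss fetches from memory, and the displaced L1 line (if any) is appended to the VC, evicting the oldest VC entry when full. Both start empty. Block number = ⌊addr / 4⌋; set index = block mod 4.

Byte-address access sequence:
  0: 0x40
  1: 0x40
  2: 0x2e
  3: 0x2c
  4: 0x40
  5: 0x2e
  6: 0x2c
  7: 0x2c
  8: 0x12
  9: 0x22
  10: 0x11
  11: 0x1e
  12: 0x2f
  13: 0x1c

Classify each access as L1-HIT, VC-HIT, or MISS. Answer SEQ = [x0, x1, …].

SEQ = [MISS, L1-HIT, MISS, L1-HIT, L1-HIT, L1-HIT, L1-HIT, L1-HIT, MISS, MISS, VC-HIT, MISS, VC-HIT, VC-HIT]

#0 0x40→b16/s0 MISS; vc=[]
#1 0x40→b16/s0 L1-HIT; vc=[]
#2 0x2e→b11/s3 MISS; vc=[]
#3 0x2c→b11/s3 L1-HIT; vc=[]
#4 0x40→b16/s0 L1-HIT; vc=[]
#5 0x2e→b11/s3 L1-HIT; vc=[]
#6 0x2c→b11/s3 L1-HIT; vc=[]
#7 0x2c→b11/s3 L1-HIT; vc=[]
#8 0x12→b4/s0 MISS; vc=[16]
#9 0x22→b8/s0 MISS; vc=[16,4]
#10 0x11→b4/s0 VC-HIT; vc=[16,8]
#11 0x1e→b7/s3 MISS; vc=[16,8,11]
#12 0x2f→b11/s3 VC-HIT; vc=[16,8,7]
#13 0x1c→b7/s3 VC-HIT; vc=[16,8,11]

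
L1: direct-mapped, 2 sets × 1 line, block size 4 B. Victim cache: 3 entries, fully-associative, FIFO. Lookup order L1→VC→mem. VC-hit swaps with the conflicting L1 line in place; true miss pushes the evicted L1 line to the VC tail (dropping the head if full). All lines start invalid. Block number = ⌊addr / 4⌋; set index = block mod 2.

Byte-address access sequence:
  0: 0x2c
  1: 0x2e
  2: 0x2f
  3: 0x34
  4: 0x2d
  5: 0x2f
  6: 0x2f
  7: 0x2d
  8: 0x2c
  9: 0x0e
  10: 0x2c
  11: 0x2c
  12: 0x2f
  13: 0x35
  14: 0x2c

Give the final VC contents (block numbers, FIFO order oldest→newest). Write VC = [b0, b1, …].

  [0] addr=0x2c blk=11 s=1: MISS | VC []
  [1] addr=0x2e blk=11 s=1: L1-HIT | VC []
  [2] addr=0x2f blk=11 s=1: L1-HIT | VC []
  [3] addr=0x34 blk=13 s=1: MISS | VC [11]
  [4] addr=0x2d blk=11 s=1: VC-HIT | VC [13]
  [5] addr=0x2f blk=11 s=1: L1-HIT | VC [13]
  [6] addr=0x2f blk=11 s=1: L1-HIT | VC [13]
  [7] addr=0x2d blk=11 s=1: L1-HIT | VC [13]
  [8] addr=0x2c blk=11 s=1: L1-HIT | VC [13]
  [9] addr=0xe blk=3 s=1: MISS | VC [13, 11]
  [10] addr=0x2c blk=11 s=1: VC-HIT | VC [13, 3]
  [11] addr=0x2c blk=11 s=1: L1-HIT | VC [13, 3]
  [12] addr=0x2f blk=11 s=1: L1-HIT | VC [13, 3]
  [13] addr=0x35 blk=13 s=1: VC-HIT | VC [11, 3]
  [14] addr=0x2c blk=11 s=1: VC-HIT | VC [13, 3]

VC = [13, 3]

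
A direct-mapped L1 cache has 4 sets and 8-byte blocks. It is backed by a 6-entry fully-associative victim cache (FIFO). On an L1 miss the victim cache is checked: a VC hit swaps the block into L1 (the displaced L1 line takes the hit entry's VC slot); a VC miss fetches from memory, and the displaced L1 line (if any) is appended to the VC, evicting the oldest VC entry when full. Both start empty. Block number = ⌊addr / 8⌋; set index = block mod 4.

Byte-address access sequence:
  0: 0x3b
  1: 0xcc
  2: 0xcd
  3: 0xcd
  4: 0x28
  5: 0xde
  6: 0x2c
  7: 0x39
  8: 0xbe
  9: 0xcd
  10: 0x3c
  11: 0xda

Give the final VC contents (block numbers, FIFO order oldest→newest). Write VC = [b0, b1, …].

#0 0x3b→b7/s3 MISS; vc=[]
#1 0xcc→b25/s1 MISS; vc=[]
#2 0xcd→b25/s1 L1-HIT; vc=[]
#3 0xcd→b25/s1 L1-HIT; vc=[]
#4 0x28→b5/s1 MISS; vc=[25]
#5 0xde→b27/s3 MISS; vc=[25,7]
#6 0x2c→b5/s1 L1-HIT; vc=[25,7]
#7 0x39→b7/s3 VC-HIT; vc=[25,27]
#8 0xbe→b23/s3 MISS; vc=[25,27,7]
#9 0xcd→b25/s1 VC-HIT; vc=[5,27,7]
#10 0x3c→b7/s3 VC-HIT; vc=[5,27,23]
#11 0xda→b27/s3 VC-HIT; vc=[5,7,23]

VC = [5, 7, 23]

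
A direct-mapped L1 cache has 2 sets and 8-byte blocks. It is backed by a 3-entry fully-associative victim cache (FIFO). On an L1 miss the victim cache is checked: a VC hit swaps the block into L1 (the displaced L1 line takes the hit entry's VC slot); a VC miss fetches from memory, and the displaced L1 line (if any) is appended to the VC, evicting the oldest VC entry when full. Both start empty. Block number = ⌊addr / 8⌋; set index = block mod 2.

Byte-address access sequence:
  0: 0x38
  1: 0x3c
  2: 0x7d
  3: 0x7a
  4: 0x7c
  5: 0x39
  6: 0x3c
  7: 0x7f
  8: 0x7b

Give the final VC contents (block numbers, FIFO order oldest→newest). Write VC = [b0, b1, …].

#0 0x38→b7/s1 MISS; vc=[]
#1 0x3c→b7/s1 L1-HIT; vc=[]
#2 0x7d→b15/s1 MISS; vc=[7]
#3 0x7a→b15/s1 L1-HIT; vc=[7]
#4 0x7c→b15/s1 L1-HIT; vc=[7]
#5 0x39→b7/s1 VC-HIT; vc=[15]
#6 0x3c→b7/s1 L1-HIT; vc=[15]
#7 0x7f→b15/s1 VC-HIT; vc=[7]
#8 0x7b→b15/s1 L1-HIT; vc=[7]

VC = [7]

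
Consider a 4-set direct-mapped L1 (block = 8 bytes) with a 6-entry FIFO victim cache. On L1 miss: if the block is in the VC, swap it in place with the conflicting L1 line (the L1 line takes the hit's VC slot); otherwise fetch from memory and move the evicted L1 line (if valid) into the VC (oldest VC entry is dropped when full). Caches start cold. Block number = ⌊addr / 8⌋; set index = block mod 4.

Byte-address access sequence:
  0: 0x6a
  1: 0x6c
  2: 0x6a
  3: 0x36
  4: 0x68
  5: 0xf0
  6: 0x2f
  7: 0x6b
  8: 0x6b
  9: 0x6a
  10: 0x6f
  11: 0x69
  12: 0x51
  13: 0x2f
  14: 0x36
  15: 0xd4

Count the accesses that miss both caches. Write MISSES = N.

MISSES = 6

#0 0x6a→b13/s1 MISS; vc=[]
#1 0x6c→b13/s1 L1-HIT; vc=[]
#2 0x6a→b13/s1 L1-HIT; vc=[]
#3 0x36→b6/s2 MISS; vc=[]
#4 0x68→b13/s1 L1-HIT; vc=[]
#5 0xf0→b30/s2 MISS; vc=[6]
#6 0x2f→b5/s1 MISS; vc=[6,13]
#7 0x6b→b13/s1 VC-HIT; vc=[6,5]
#8 0x6b→b13/s1 L1-HIT; vc=[6,5]
#9 0x6a→b13/s1 L1-HIT; vc=[6,5]
#10 0x6f→b13/s1 L1-HIT; vc=[6,5]
#11 0x69→b13/s1 L1-HIT; vc=[6,5]
#12 0x51→b10/s2 MISS; vc=[6,5,30]
#13 0x2f→b5/s1 VC-HIT; vc=[6,13,30]
#14 0x36→b6/s2 VC-HIT; vc=[10,13,30]
#15 0xd4→b26/s2 MISS; vc=[10,13,30,6]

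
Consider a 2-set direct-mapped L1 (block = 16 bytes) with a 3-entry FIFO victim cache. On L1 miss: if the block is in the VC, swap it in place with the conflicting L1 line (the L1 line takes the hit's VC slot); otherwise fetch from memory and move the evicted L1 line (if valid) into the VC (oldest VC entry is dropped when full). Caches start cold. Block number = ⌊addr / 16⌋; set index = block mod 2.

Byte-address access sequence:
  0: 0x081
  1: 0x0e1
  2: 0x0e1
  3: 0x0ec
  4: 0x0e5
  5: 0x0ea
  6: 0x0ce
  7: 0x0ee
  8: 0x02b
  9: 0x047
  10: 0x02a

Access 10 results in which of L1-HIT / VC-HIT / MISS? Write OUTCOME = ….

OUTCOME = VC-HIT

0: 0x81 (blk 8, set 0) → MISS  vc=[]
1: 0xe1 (blk 14, set 0) → MISS  vc=[8]
2: 0xe1 (blk 14, set 0) → L1-HIT  vc=[8]
3: 0xec (blk 14, set 0) → L1-HIT  vc=[8]
4: 0xe5 (blk 14, set 0) → L1-HIT  vc=[8]
5: 0xea (blk 14, set 0) → L1-HIT  vc=[8]
6: 0xce (blk 12, set 0) → MISS  vc=[8, 14]
7: 0xee (blk 14, set 0) → VC-HIT  vc=[8, 12]
8: 0x2b (blk 2, set 0) → MISS  vc=[8, 12, 14]
9: 0x47 (blk 4, set 0) → MISS  vc=[12, 14, 2]
10: 0x2a (blk 2, set 0) → VC-HIT  vc=[12, 14, 4]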